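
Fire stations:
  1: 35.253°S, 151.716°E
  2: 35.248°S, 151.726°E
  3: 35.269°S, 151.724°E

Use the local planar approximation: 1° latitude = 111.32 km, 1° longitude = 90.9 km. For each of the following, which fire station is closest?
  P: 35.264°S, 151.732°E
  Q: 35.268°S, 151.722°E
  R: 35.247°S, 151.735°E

P at 35.264°S, 151.732°E:
  1: 1.901 km
  2: 1.863 km
  3: 0.916 km
  → nearest: 3 (0.916 km)
Q at 35.268°S, 151.722°E:
  1: 1.757 km
  2: 2.256 km
  3: 0.213 km
  → nearest: 3 (0.213 km)
R at 35.247°S, 151.735°E:
  1: 1.852 km
  2: 0.826 km
  3: 2.645 km
  → nearest: 2 (0.826 km)

P→3; Q→3; R→2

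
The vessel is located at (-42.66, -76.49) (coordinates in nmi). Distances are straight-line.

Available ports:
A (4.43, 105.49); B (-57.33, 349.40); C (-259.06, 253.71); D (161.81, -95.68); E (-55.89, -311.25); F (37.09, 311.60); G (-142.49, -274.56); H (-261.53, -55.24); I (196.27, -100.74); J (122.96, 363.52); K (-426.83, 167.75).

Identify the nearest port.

A

Distances from (-42.66, -76.49):
A: 187.97 nmi
B: 426.14 nmi
C: 394.79 nmi
D: 205.37 nmi
E: 235.13 nmi
F: 396.20 nmi
G: 221.81 nmi
H: 219.90 nmi
I: 240.16 nmi
J: 470.15 nmi
K: 455.24 nmi
Minimum: A at 187.97 nmi.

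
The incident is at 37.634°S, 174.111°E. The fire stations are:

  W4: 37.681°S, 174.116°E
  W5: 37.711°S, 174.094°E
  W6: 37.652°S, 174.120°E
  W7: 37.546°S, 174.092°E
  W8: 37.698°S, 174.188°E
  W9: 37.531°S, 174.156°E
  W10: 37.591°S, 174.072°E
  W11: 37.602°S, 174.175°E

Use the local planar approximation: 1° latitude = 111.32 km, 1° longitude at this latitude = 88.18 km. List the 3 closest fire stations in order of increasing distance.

Distances from 37.634°S, 174.111°E:
W4: √((-0.047·111.32)² + (0.005·88.18)²) = √(27.37424 + 0.19439) = 5.251 km
W5: √((-0.077·111.32)² + (-0.017·88.18)²) = √(73.47301 + 2.24718) = 8.702 km
W6: √((-0.018·111.32)² + (0.009·88.18)²) = √(4.01505 + 0.62983) = 2.155 km
W7: √((0.088·111.32)² + (-0.019·88.18)²) = √(95.96475 + 2.80703) = 9.938 km
W8: √((-0.064·111.32)² + (0.077·88.18)²) = √(50.75822 + 46.10220) = 9.842 km
W9: √((0.103·111.32)² + (0.045·88.18)²) = √(131.46824 + 15.74582) = 12.133 km
W10: √((0.043·111.32)² + (-0.039·88.18)²) = √(22.91307 + 11.82686) = 5.894 km
W11: √((0.032·111.32)² + (0.064·88.18)²) = √(12.68955 + 31.84932) = 6.674 km
Sorted: W6 (2.155 km) < W4 (5.251 km) < W10 (5.894 km) < W11 (6.674 km) < W5 (8.702 km) < …

W6, W4, W10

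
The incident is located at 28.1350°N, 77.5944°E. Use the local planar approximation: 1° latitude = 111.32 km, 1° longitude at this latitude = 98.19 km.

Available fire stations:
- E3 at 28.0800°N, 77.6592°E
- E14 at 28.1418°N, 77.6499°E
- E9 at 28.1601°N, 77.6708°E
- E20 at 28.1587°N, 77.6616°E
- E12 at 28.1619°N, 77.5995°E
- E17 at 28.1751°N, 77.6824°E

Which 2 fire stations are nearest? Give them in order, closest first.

E12, E14

Distances from 28.1350°N, 77.5944°E:
E3: √((-0.0550·111.32)² + (0.0648·98.19)²) = √(37.486231 + 40.484104) = 8.8301 km
E14: √((0.0068·111.32)² + (0.0555·98.19)²) = √(0.573013 + 29.697541) = 5.5019 km
E9: √((0.0251·111.32)² + (0.0764·98.19)²) = √(7.807174 + 56.275743) = 8.0052 km
E20: √((0.0237·111.32)² + (0.0672·98.19)²) = √(6.960542 + 43.538460) = 7.1063 km
E12: √((0.0269·111.32)² + (0.0051·98.19)²) = √(8.967078 + 0.250770) = 3.0361 km
E17: √((0.0401·111.32)² + (0.0880·98.19)²) = √(19.926689 + 74.662042) = 9.7257 km
Sorted: E12 (3.0361 km) < E14 (5.5019 km) < E20 (7.1063 km) < E9 (8.0052 km) < …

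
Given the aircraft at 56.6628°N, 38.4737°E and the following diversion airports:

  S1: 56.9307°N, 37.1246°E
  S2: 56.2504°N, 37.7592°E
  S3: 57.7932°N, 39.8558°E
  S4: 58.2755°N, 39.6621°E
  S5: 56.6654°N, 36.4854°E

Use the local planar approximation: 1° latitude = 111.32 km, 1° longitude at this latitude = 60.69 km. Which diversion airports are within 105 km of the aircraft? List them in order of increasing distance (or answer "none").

S2, S1

Distances from 56.6628°N, 38.4737°E:
S1: 87.1390 km
S2: 63.1500 km
S3: 151.2300 km
S4: 193.4719 km
S5: 120.6703 km
Threshold 105 km: S2 (63.1500 km), S1 (87.1390 km) are within range.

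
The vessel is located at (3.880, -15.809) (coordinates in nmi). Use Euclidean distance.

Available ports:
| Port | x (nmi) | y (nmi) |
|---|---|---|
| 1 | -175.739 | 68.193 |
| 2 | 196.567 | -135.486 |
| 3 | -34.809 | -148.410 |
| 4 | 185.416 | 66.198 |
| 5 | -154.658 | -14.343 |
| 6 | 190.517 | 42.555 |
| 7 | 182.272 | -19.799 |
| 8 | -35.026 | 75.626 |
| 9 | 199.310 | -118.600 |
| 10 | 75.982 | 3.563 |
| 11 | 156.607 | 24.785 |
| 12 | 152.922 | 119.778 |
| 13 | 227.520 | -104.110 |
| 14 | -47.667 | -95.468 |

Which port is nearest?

Distances from (3.880, -15.809):
1: √((-179.619)² + (84.002)²) = √(32262.98516 + 7056.33600) = 198.291 nmi
2: √((192.687)² + (-119.677)²) = √(37128.27997 + 14322.58433) = 226.828 nmi
3: √((-38.689)² + (-132.601)²) = √(1496.83872 + 17583.02520) = 138.130 nmi
4: √((181.536)² + (82.007)²) = √(32955.31930 + 6725.14805) = 199.200 nmi
5: √((-158.538)² + (1.466)²) = √(25134.29744 + 2.14916) = 158.545 nmi
6: √((186.637)² + (58.364)²) = √(34833.36977 + 3406.35650) = 195.550 nmi
7: √((178.392)² + (-3.990)²) = √(31823.70566 + 15.92010) = 178.437 nmi
8: √((-38.906)² + (91.435)²) = √(1513.67684 + 8360.35923) = 99.368 nmi
9: √((195.430)² + (-102.791)²) = √(38192.88490 + 10565.98968) = 220.814 nmi
10: √((72.102)² + (19.372)²) = √(5198.69840 + 375.27438) = 74.659 nmi
11: √((152.727)² + (40.594)²) = √(23325.53653 + 1647.87284) = 158.030 nmi
12: √((149.042)² + (135.587)²) = √(22213.51776 + 18383.83457) = 201.488 nmi
13: √((223.640)² + (-88.301)²) = √(50014.84960 + 7797.06660) = 240.441 nmi
14: √((-51.547)² + (-79.659)²) = √(2657.09321 + 6345.55628) = 94.882 nmi
Minimum: 10 at 74.659 nmi.

10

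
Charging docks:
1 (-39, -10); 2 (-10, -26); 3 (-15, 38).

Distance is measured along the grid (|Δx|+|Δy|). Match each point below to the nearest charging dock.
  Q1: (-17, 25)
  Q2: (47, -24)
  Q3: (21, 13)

Q1→3; Q2→2; Q3→3

Q1 at (-17, 25):
  1: 57
  2: 58
  3: 15
  → nearest: 3 (15)
Q2 at (47, -24):
  1: 100
  2: 59
  3: 124
  → nearest: 2 (59)
Q3 at (21, 13):
  1: 83
  2: 70
  3: 61
  → nearest: 3 (61)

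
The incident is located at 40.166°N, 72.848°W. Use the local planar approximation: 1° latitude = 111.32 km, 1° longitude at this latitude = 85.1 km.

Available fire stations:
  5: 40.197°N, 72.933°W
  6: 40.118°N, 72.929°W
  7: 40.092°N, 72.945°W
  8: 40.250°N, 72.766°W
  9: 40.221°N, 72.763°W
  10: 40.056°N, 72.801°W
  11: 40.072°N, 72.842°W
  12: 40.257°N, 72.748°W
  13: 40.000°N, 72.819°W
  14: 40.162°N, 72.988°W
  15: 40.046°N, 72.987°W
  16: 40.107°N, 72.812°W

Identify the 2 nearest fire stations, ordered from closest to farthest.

Distances from 40.166°N, 72.848°W:
5: 8.015 km
6: 8.722 km
7: 11.662 km
8: 11.668 km
9: 9.477 km
10: 12.882 km
11: 10.477 km
12: 13.230 km
13: 18.643 km
14: 11.922 km
15: 17.843 km
16: 7.247 km
Sorted: 16 (7.247 km) < 5 (8.015 km) < 6 (8.722 km) < 9 (9.477 km) < …

16, 5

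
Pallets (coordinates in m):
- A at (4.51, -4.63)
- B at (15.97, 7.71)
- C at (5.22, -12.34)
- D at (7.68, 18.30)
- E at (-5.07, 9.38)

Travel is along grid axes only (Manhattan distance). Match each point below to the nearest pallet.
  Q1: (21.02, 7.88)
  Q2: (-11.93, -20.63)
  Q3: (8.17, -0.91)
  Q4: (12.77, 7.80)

Q1→B; Q2→C; Q3→A; Q4→B

Q1 at (21.02, 7.88):
  A: |-16.51| + |-12.51| = 16.51 + 12.51 = 29.02 m
  B: |-5.05| + |-0.17| = 5.05 + 0.17 = 5.22 m
  C: |-15.80| + |-20.22| = 15.80 + 20.22 = 36.02 m
  D: |-13.34| + |10.42| = 13.34 + 10.42 = 23.76 m
  E: |-26.09| + |1.50| = 26.09 + 1.50 = 27.59 m
  → nearest: B (5.22 m)
Q2 at (-11.93, -20.63):
  A: |16.44| + |16.00| = 16.44 + 16.00 = 32.44 m
  B: |27.90| + |28.34| = 27.90 + 28.34 = 56.24 m
  C: |17.15| + |8.29| = 17.15 + 8.29 = 25.44 m
  D: |19.61| + |38.93| = 19.61 + 38.93 = 58.54 m
  E: |6.86| + |30.01| = 6.86 + 30.01 = 36.87 m
  → nearest: C (25.44 m)
Q3 at (8.17, -0.91):
  A: |-3.66| + |-3.72| = 3.66 + 3.72 = 7.38 m
  B: |7.80| + |8.62| = 7.80 + 8.62 = 16.42 m
  C: |-2.95| + |-11.43| = 2.95 + 11.43 = 14.38 m
  D: |-0.49| + |19.21| = 0.49 + 19.21 = 19.70 m
  E: |-13.24| + |10.29| = 13.24 + 10.29 = 23.53 m
  → nearest: A (7.38 m)
Q4 at (12.77, 7.80):
  A: |-8.26| + |-12.43| = 8.26 + 12.43 = 20.69 m
  B: |3.20| + |-0.09| = 3.20 + 0.09 = 3.29 m
  C: |-7.55| + |-20.14| = 7.55 + 20.14 = 27.69 m
  D: |-5.09| + |10.50| = 5.09 + 10.50 = 15.59 m
  E: |-17.84| + |1.58| = 17.84 + 1.58 = 19.42 m
  → nearest: B (3.29 m)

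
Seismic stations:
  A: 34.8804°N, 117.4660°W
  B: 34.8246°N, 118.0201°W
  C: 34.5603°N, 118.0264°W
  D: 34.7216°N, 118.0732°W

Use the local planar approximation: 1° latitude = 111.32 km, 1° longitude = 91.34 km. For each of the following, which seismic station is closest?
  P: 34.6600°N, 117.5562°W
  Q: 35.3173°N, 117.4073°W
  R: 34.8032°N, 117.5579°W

P→A; Q→A; R→A

P at 34.6600°N, 117.5562°W:
  A: √((0.2204·111.32)² + (0.0902·91.34)²) = √(601.962692 + 67.878946) = 25.8813 km
  B: √((0.1646·111.32)² + (-0.4639·91.34)²) = √(335.742297 + 1795.439434) = 46.1647 km
  C: √((-0.0997·111.32)² + (-0.4702·91.34)²) = √(123.179011 + 1844.536545) = 44.3589 km
  D: √((0.0616·111.32)² + (-0.5170·91.34)²) = √(47.022728 + 2229.990951) = 47.7181 km
  → nearest: A (25.8813 km)
Q at 35.3173°N, 117.4073°W:
  A: √((-0.4369·111.32)² + (-0.0587·91.34)²) = √(2365.432093 + 28.747377) = 48.9304 km
  B: √((-0.4927·111.32)² + (-0.6128·91.34)²) = √(3008.233338 + 3132.993745) = 78.3660 km
  C: √((-0.7570·111.32)² + (-0.6191·91.34)²) = √(7101.304810 + 3197.743483) = 101.4842 km
  D: √((-0.5957·111.32)² + (-0.6659·91.34)²) = √(4397.456940 + 3699.474553) = 89.9830 km
  → nearest: A (48.9304 km)
R at 34.8032°N, 117.5579°W:
  A: √((0.0772·111.32)² + (0.0919·91.34)²) = √(73.855186 + 70.461687) = 12.0132 km
  B: √((0.0214·111.32)² + (-0.4622·91.34)²) = √(5.675106 + 1782.304472) = 42.2845 km
  C: √((-0.2429·111.32)² + (-0.4685·91.34)²) = √(731.141482 + 1831.222876) = 50.6198 km
  D: √((-0.0816·111.32)² + (-0.5153·91.34)²) = √(82.513824 + 2215.349745) = 47.9360 km
  → nearest: A (12.0132 km)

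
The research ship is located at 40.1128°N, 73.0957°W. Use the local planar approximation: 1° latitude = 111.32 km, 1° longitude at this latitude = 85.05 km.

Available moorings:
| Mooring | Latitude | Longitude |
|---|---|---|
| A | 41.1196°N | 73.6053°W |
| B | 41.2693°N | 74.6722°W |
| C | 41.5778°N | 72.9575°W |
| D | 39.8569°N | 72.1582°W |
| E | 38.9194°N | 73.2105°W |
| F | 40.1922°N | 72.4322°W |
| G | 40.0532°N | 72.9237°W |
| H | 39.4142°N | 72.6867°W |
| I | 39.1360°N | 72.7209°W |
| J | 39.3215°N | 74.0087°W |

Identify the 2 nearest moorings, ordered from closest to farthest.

G, F

Distances from 40.1128°N, 73.0957°W:
A: 120.1654 km
B: 185.8822 km
C: 163.5068 km
D: 84.6703 km
E: 133.2076 km
F: 57.1187 km
G: 16.0628 km
H: 85.1934 km
I: 113.3135 km
J: 117.4267 km
Sorted: G (16.0628 km) < F (57.1187 km) < D (84.6703 km) < H (85.1934 km) < …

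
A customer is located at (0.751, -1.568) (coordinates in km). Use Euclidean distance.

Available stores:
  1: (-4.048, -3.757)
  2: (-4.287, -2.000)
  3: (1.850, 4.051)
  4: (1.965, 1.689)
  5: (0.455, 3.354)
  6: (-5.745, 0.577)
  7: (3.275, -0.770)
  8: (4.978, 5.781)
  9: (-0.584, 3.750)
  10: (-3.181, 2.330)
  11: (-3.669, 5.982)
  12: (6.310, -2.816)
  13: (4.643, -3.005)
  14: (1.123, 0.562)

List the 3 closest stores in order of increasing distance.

Distances from (0.751, -1.568):
1: √((-4.799)² + (-2.189)²) = √(23.03040 + 4.79172) = 5.275 km
2: √((-5.038)² + (-0.432)²) = √(25.38144 + 0.18662) = 5.056 km
3: √((1.099)² + (5.619)²) = √(1.20780 + 31.57316) = 5.725 km
4: √((1.214)² + (3.257)²) = √(1.47380 + 10.60805) = 3.476 km
5: √((-0.296)² + (4.922)²) = √(0.08762 + 24.22608) = 4.931 km
6: √((-6.496)² + (2.145)²) = √(42.19802 + 4.60102) = 6.841 km
7: √((2.524)² + (0.798)²) = √(6.37058 + 0.63680) = 2.647 km
8: √((4.227)² + (7.349)²) = √(17.86753 + 54.00780) = 8.478 km
9: √((-1.335)² + (5.318)²) = √(1.78222 + 28.28112) = 5.483 km
10: √((-3.932)² + (3.898)²) = √(15.46062 + 15.19440) = 5.537 km
11: √((-4.420)² + (7.550)²) = √(19.53640 + 57.00250) = 8.749 km
12: √((5.559)² + (-1.248)²) = √(30.90248 + 1.55750) = 5.697 km
13: √((3.892)² + (-1.437)²) = √(15.14766 + 2.06497) = 4.149 km
14: √((0.372)² + (2.130)²) = √(0.13838 + 4.53690) = 2.162 km
Sorted: 14 (2.162 km) < 7 (2.647 km) < 4 (3.476 km) < 13 (4.149 km) < 5 (4.931 km) < …

14, 7, 4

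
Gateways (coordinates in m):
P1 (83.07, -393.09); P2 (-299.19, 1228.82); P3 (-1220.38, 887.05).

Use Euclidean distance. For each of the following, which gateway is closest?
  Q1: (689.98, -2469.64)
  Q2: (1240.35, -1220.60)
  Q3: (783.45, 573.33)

Q1→P1; Q2→P1; Q3→P1

Q1 at (689.98, -2469.64):
  P1: √((-606.91)² + (2076.55)²) = √(368339.7481 + 4312059.9025) = 2163.42 m
  P2: √((-989.17)² + (3698.46)²) = √(978457.2889 + 13678606.3716) = 3828.45 m
  P3: √((-1910.36)² + (3356.69)²) = √(3649475.3296 + 11267367.7561) = 3862.23 m
  → nearest: P1 (2163.42 m)
Q2 at (1240.35, -1220.60):
  P1: √((-1157.28)² + (827.51)²) = √(1339296.9984 + 684772.8001) = 1422.70 m
  P2: √((-1539.54)² + (2449.42)²) = √(2370183.4116 + 5999658.3364) = 2893.07 m
  P3: √((-2460.73)² + (2107.65)²) = √(6055192.1329 + 4442188.5225) = 3239.97 m
  → nearest: P1 (1422.70 m)
Q3 at (783.45, 573.33):
  P1: √((-700.38)² + (-966.42)²) = √(490532.1444 + 933967.6164) = 1193.52 m
  P2: √((-1082.64)² + (655.49)²) = √(1172109.3696 + 429667.1401) = 1265.61 m
  P3: √((-2003.83)² + (313.72)²) = √(4015334.6689 + 98420.2384) = 2028.24 m
  → nearest: P1 (1193.52 m)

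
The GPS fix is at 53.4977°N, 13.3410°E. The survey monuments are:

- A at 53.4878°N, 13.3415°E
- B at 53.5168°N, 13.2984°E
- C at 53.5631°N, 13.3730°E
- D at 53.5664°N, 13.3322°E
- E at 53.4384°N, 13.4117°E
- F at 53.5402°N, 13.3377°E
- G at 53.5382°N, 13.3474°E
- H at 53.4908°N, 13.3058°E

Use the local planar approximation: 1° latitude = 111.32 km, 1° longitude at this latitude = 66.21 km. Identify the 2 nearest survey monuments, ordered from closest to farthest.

Distances from 53.4977°N, 13.3410°E:
A: √((-0.0099·111.32)² + (0.0005·66.21)²) = √(1.214554 + 0.001096) = 1.1026 km
B: √((0.0191·111.32)² + (-0.0426·66.21)²) = √(4.520777 + 7.955480) = 3.5322 km
C: √((0.0654·111.32)² + (0.0320·66.21)²) = √(53.003176 + 4.488974) = 7.5824 km
D: √((0.0687·111.32)² + (-0.0088·66.21)²) = √(58.487071 + 0.339479) = 7.6698 km
E: √((-0.0593·111.32)² + (0.0707·66.21)²) = √(43.576845 + 21.912201) = 8.0925 km
F: √((0.0425·111.32)² + (-0.0033·66.21)²) = √(22.383307 + 0.047739) = 4.7361 km
G: √((0.0405·111.32)² + (0.0064·66.21)²) = √(20.326212 + 0.179559) = 4.5283 km
H: √((-0.0069·111.32)² + (-0.0352·66.21)²) = √(0.589990 + 5.431659) = 2.4539 km
Sorted: A (1.1026 km) < H (2.4539 km) < B (3.5322 km) < G (4.5283 km) < …

A, H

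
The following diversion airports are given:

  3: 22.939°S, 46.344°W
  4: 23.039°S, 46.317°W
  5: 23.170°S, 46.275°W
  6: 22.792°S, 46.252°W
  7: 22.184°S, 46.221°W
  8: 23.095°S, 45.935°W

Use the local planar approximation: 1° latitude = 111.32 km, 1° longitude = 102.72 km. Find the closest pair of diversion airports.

Pairwise distances:
3–4: 11.472 km
3–5: 26.674 km
3–6: 18.897 km
3–7: 84.991 km
3–8: 45.460 km
4–5: 15.208 km
4–6: 28.295 km
4–7: 95.688 km
4–8: 39.731 km
5–6: 42.145 km
5–7: 109.902 km
5–8: 35.909 km
6–7: 67.757 km
6–8: 46.883 km
7–8: 105.582 km
Closest pair: 3–4 at 11.472 km.

3 and 4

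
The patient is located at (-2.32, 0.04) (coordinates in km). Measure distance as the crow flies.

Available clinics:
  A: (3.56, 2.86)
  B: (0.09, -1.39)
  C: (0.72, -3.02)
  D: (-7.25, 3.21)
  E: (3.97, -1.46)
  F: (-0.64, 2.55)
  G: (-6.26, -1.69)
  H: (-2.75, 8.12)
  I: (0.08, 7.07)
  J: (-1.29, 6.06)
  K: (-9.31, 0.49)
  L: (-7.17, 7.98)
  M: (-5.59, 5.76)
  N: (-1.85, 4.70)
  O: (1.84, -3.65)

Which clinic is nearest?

B

Distances from (-2.32, 0.04):
A: √((5.88)² + (2.82)²) = √(34.5744 + 7.9524) = 6.52 km
B: √((2.41)² + (-1.43)²) = √(5.8081 + 2.0449) = 2.80 km
C: √((3.04)² + (-3.06)²) = √(9.2416 + 9.3636) = 4.31 km
D: √((-4.93)² + (3.17)²) = √(24.3049 + 10.0489) = 5.86 km
E: √((6.29)² + (-1.50)²) = √(39.5641 + 2.2500) = 6.47 km
F: √((1.68)² + (2.51)²) = √(2.8224 + 6.3001) = 3.02 km
G: √((-3.94)² + (-1.73)²) = √(15.5236 + 2.9929) = 4.30 km
H: √((-0.43)² + (8.08)²) = √(0.1849 + 65.2864) = 8.09 km
I: √((2.40)² + (7.03)²) = √(5.7600 + 49.4209) = 7.43 km
J: √((1.03)² + (6.02)²) = √(1.0609 + 36.2404) = 6.11 km
K: √((-6.99)² + (0.45)²) = √(48.8601 + 0.2025) = 7.00 km
L: √((-4.85)² + (7.94)²) = √(23.5225 + 63.0436) = 9.30 km
M: √((-3.27)² + (5.72)²) = √(10.6929 + 32.7184) = 6.59 km
N: √((0.47)² + (4.66)²) = √(0.2209 + 21.7156) = 4.68 km
O: √((4.16)² + (-3.69)²) = √(17.3056 + 13.6161) = 5.56 km
Minimum: B at 2.80 km.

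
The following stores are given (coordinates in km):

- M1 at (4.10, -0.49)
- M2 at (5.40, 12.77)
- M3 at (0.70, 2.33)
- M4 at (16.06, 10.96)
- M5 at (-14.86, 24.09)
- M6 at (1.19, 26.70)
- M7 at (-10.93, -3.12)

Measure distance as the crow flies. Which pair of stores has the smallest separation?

Pairwise distances:
M1–M2: 13.32 km
M1–M3: 4.42 km
M1–M4: 16.56 km
M1–M5: 31.04 km
M1–M6: 27.35 km
M1–M7: 15.26 km
M2–M3: 11.45 km
M2–M4: 10.81 km
M2–M5: 23.21 km
M2–M6: 14.55 km
M2–M7: 22.79 km
M3–M4: 17.62 km
M3–M5: 26.75 km
M3–M6: 24.37 km
M3–M7: 12.84 km
M4–M5: 33.59 km
M4–M6: 21.65 km
M4–M7: 30.44 km
M5–M6: 16.26 km
M5–M7: 27.49 km
M6–M7: 32.19 km
Closest pair: M1–M3 at 4.42 km.

M1 and M3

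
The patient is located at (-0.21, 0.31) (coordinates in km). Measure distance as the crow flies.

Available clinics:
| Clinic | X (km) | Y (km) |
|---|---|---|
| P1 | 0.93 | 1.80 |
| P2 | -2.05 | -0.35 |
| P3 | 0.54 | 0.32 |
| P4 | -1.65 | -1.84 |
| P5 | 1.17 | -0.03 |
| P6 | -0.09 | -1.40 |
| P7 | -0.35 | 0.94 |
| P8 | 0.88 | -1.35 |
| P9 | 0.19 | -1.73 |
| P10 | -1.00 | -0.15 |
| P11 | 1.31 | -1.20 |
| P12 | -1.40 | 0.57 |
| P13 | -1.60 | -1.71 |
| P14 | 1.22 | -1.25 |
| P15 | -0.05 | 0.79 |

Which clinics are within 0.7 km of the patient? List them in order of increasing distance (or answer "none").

Distances from (-0.21, 0.31):
P1: 1.88 km
P2: 1.95 km
P3: 0.75 km
P4: 2.59 km
P5: 1.42 km
P6: 1.71 km
P7: 0.65 km
P8: 1.99 km
P9: 2.08 km
P10: 0.91 km
P11: 2.14 km
P12: 1.22 km
P13: 2.45 km
P14: 2.12 km
P15: 0.51 km
Threshold 0.7 km: P15 (0.51 km), P7 (0.65 km) are within range.

P15, P7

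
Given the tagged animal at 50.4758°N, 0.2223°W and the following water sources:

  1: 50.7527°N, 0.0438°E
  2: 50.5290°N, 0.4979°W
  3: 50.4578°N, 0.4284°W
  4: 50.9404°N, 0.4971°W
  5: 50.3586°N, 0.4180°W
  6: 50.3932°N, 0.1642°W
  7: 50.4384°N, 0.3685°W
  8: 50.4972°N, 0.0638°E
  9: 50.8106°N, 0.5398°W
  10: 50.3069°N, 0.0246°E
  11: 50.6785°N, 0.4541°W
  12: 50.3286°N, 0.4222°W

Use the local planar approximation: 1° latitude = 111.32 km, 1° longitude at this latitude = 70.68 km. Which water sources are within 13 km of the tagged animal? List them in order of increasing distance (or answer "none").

Distances from 50.4758°N, 0.2223°W:
1: √((0.2769·111.32)² + (0.2661·70.68)²) = √(950.150293 + 353.738908) = 36.1094 km
2: √((0.0532·111.32)² + (-0.2756·70.68)²) = √(35.072737 + 379.447336) = 20.3598 km
3: √((-0.0180·111.32)² + (-0.2061·70.68)²) = √(4.015054 + 212.201801) = 14.7043 km
4: √((0.4646·111.32)² + (-0.2748·70.68)²) = √(2674.883096 + 377.247646) = 55.2461 km
5: √((-0.1172·111.32)² + (-0.1957·70.68)²) = √(170.216485 + 191.326326) = 19.0143 km
6: √((-0.0826·111.32)² + (0.0581·70.68)²) = √(84.548613 + 16.863408) = 10.0704 km
7: √((-0.0374·111.32)² + (-0.1462·70.68)²) = √(17.333633 + 106.779486) = 11.1406 km
8: √((0.0214·111.32)² + (0.2861·70.68)²) = √(5.675106 + 408.911004) = 20.3614 km
9: √((0.3348·111.32)² + (-0.3175·70.68)²) = √(1389.048129 + 503.593993) = 43.5045 km
10: √((-0.1689·111.32)² + (0.2469·70.68)²) = √(353.513249 + 304.533632) = 25.6524 km
11: √((0.2027·111.32)² + (-0.2318·70.68)²) = √(509.159549 + 268.423135) = 27.8852 km
12: √((-0.1472·111.32)² + (-0.1999·70.68)²) = √(268.510959 + 199.626719) = 21.6365 km
Threshold 13 km: 6 (10.0704 km), 7 (11.1406 km) are within range.

6, 7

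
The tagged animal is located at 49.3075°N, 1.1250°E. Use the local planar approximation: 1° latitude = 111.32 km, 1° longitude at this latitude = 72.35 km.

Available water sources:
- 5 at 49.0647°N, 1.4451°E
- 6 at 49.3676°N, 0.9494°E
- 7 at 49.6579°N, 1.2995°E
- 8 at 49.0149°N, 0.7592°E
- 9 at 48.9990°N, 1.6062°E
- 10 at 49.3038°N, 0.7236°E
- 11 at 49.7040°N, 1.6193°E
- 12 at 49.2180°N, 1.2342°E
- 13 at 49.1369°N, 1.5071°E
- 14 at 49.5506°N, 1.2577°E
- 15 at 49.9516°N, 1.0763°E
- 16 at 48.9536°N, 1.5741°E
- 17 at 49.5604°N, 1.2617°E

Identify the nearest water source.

12

Distances from 49.3075°N, 1.1250°E:
5: √((-0.2428·111.32)² + (0.3201·72.35)²) = √(730.539596 + 536.350166) = 35.5934 km
6: √((0.0601·111.32)² + (-0.1756·72.35)²) = √(44.760542 + 161.408386) = 14.3586 km
7: √((0.3504·111.32)² + (0.1745·72.35)²) = √(1521.509227 + 159.392519) = 40.9988 km
8: √((-0.2926·111.32)² + (-0.3658·72.35)²) = √(1060.950297 + 700.429571) = 41.9688 km
9: √((-0.3085·111.32)² + (0.4812·72.35)²) = √(1179.388075 + 1212.071692) = 48.9026 km
10: √((-0.0037·111.32)² + (-0.4014·72.35)²) = √(0.169648 + 843.396525) = 29.0442 km
11: √((0.3965·111.32)² + (0.4943·72.35)²) = √(1948.196589 + 1278.963916) = 56.8081 km
12: √((-0.0895·111.32)² + (0.1092·72.35)²) = √(99.264159 + 62.419796) = 12.7155 km
13: √((-0.1706·111.32)² + (0.3821·72.35)²) = √(360.665374 + 764.242431) = 33.5396 km
14: √((0.2431·111.32)² + (0.1327·72.35)²) = √(732.345999 + 92.176225) = 28.7145 km
15: √((0.6441·111.32)² + (-0.0487·72.35)²) = √(5141.063802 + 12.414665) = 71.7877 km
16: √((-0.3539·111.32)² + (0.4491·72.35)²) = √(1552.056477 + 1055.755083) = 51.0667 km
17: √((0.2529·111.32)² + (0.1367·72.35)²) = √(792.581724 + 97.816946) = 29.8395 km
Minimum: 12 at 12.7155 km.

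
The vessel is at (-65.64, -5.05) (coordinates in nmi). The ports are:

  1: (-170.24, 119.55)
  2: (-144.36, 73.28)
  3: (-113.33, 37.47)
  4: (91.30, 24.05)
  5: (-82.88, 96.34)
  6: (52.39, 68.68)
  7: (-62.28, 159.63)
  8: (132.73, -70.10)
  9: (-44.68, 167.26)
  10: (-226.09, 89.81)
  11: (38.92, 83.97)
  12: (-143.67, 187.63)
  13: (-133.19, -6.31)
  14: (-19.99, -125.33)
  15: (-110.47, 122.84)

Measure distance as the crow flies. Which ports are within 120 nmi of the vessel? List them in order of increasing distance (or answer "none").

Distances from (-65.64, -5.05):
1: 162.68 nmi
2: 111.05 nmi
3: 63.89 nmi
4: 159.62 nmi
5: 102.85 nmi
6: 139.17 nmi
7: 164.71 nmi
8: 208.76 nmi
9: 173.58 nmi
10: 186.39 nmi
11: 137.32 nmi
12: 207.88 nmi
13: 67.56 nmi
14: 128.65 nmi
15: 135.52 nmi
Threshold 120 nmi: 3 (63.89 nmi), 13 (67.56 nmi), 5 (102.85 nmi), 2 (111.05 nmi) are within range.

3, 13, 5, 2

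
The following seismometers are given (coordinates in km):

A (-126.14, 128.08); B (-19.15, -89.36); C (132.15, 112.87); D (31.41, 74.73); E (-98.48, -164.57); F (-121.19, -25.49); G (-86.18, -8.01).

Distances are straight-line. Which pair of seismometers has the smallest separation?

F and G

Pairwise distances:
A–B: √((106.99)² + (-217.44)²) = √(11446.8601 + 47280.1536) = 242.34 km
A–C: √((258.29)² + (-15.21)²) = √(66713.7241 + 231.3441) = 258.74 km
A–D: √((157.55)² + (-53.35)²) = √(24822.0025 + 2846.2225) = 166.34 km
A–E: √((27.66)² + (-292.65)²) = √(765.0756 + 85644.0225) = 293.95 km
A–F: √((4.95)² + (-153.57)²) = √(24.5025 + 23583.7449) = 153.65 km
A–G: √((39.96)² + (-136.09)²) = √(1596.8016 + 18520.4881) = 141.84 km
B–C: √((151.30)² + (202.23)²) = √(22891.6900 + 40896.9729) = 252.56 km
B–D: √((50.56)² + (164.09)²) = √(2556.3136 + 26925.5281) = 171.70 km
B–E: √((-79.33)² + (-75.21)²) = √(6293.2489 + 5656.5441) = 109.32 km
B–F: √((-102.04)² + (63.87)²) = √(10412.1616 + 4079.3769) = 120.38 km
B–G: √((-67.03)² + (81.35)²) = √(4493.0209 + 6617.8225) = 105.41 km
C–D: √((-100.74)² + (-38.14)²) = √(10148.5476 + 1454.6596) = 107.72 km
C–E: √((-230.63)² + (-277.44)²) = √(53190.1969 + 76972.9536) = 360.78 km
C–F: √((-253.34)² + (-138.36)²) = √(64181.1556 + 19143.4896) = 288.66 km
C–G: √((-218.33)² + (-120.88)²) = √(47667.9889 + 14611.9744) = 249.56 km
D–E: √((-129.89)² + (-239.30)²) = √(16871.4121 + 57264.4900) = 272.28 km
D–F: √((-152.60)² + (-100.22)²) = √(23286.7600 + 10044.0484) = 182.57 km
D–G: √((-117.59)² + (-82.74)²) = √(13827.4081 + 6845.9076) = 143.78 km
E–F: √((-22.71)² + (139.08)²) = √(515.7441 + 19343.2464) = 140.92 km
E–G: √((12.30)² + (156.56)²) = √(151.2900 + 24511.0336) = 157.04 km
F–G: √((35.01)² + (17.48)²) = √(1225.7001 + 305.5504) = 39.13 km
Closest pair: F–G at 39.13 km.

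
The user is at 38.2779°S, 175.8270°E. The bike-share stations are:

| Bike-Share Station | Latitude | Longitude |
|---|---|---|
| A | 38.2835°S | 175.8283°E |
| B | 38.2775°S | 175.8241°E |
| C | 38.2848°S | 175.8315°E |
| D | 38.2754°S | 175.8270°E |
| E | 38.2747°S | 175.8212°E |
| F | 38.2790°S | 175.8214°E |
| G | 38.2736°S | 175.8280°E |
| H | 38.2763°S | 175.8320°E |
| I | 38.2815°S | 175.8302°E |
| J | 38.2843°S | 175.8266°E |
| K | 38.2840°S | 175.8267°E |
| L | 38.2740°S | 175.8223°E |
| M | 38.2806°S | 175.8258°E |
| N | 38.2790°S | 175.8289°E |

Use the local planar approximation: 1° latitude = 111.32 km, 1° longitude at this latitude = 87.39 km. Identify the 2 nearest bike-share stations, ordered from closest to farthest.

Distances from 38.2779°S, 175.8270°E:
A: 0.6337 km
B: 0.2573 km
C: 0.8629 km
D: 0.2783 km
E: 0.6195 km
F: 0.5045 km
G: 0.4866 km
H: 0.4719 km
I: 0.4887 km
J: 0.7133 km
K: 0.6796 km
L: 0.5977 km
M: 0.3183 km
N: 0.2063 km
Sorted: N (0.2063 km) < B (0.2573 km) < D (0.2783 km) < M (0.3183 km) < …

N, B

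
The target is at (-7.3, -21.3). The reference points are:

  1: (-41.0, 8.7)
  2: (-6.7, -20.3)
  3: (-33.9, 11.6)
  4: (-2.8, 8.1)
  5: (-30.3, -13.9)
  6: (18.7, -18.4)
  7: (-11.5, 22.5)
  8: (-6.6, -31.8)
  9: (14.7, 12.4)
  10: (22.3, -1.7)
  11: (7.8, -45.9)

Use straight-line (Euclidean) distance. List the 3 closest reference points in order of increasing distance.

Distances from (-7.3, -21.3):
1: 45.1
2: 1.2
3: 42.3
4: 29.7
5: 24.2
6: 26.2
7: 44.0
8: 10.5
9: 40.2
10: 35.5
11: 28.9
Sorted: 2 (1.2) < 8 (10.5) < 5 (24.2) < 6 (26.2) < 11 (28.9) < …

2, 8, 5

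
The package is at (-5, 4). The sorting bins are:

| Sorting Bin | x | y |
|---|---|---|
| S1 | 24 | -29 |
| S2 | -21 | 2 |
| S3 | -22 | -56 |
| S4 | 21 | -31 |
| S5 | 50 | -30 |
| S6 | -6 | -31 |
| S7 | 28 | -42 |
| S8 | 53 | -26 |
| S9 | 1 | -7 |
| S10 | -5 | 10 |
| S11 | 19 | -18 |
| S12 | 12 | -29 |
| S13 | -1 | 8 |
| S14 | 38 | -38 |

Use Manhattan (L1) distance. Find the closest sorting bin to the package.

Distances from (-5, 4):
S1: 62
S2: 18
S3: 77
S4: 61
S5: 89
S6: 36
S7: 79
S8: 88
S9: 17
S10: 6
S11: 46
S12: 50
S13: 8
S14: 85
Minimum: S10 at 6.

S10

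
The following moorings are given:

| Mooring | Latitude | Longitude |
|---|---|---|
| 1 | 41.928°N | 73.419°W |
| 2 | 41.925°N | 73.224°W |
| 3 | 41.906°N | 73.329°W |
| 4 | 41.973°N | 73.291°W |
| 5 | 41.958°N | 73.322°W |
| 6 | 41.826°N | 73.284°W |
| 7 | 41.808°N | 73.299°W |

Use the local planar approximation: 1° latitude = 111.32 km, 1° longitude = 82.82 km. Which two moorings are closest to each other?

6 and 7

Pairwise distances:
1–2: 16.153 km
1–3: 7.846 km
1–4: 11.725 km
1–5: 8.700 km
1–6: 15.935 km
1–7: 16.650 km
2–3: 8.950 km
2–4: 7.703 km
2–5: 8.909 km
2–6: 12.089 km
2–7: 14.430 km
3–4: 8.095 km
3–5: 5.818 km
3–6: 9.654 km
3–7: 11.189 km
4–5: 3.063 km
4–6: 16.374 km
4–7: 18.380 km
5–6: 15.027 km
5–7: 16.806 km
6–7: 2.358 km
Closest pair: 6–7 at 2.358 km.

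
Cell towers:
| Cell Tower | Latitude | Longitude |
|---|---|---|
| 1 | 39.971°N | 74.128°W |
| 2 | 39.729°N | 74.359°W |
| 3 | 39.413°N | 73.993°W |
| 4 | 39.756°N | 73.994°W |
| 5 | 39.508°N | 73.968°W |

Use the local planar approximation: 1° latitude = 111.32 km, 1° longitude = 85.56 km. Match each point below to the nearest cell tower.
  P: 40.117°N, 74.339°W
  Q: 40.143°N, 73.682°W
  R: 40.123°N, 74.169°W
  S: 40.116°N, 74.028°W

P at 40.117°N, 74.339°W:
  1: √((-0.146·111.32)² + (0.211·85.56)²) = √(264.15091 + 325.91659) = 24.291 km
  2: √((-0.388·111.32)² + (-0.020·85.56)²) = √(1865.56269 + 2.92821) = 43.226 km
  3: √((-0.704·111.32)² + (0.346·85.56)²) = √(6141.74405 + 876.38261) = 83.774 km
  4: √((-0.361·111.32)² + (0.345·85.56)²) = √(1614.95639 + 871.32413) = 49.863 km
  5: √((-0.609·111.32)² + (0.371·85.56)²) = √(4596.01017 + 1007.60281) = 74.857 km
  → nearest: 1 (24.291 km)
Q at 40.143°N, 73.682°W:
  1: √((-0.172·111.32)² + (-0.446·85.56)²) = √(366.60914 + 1456.16728) = 42.694 km
  2: √((-0.414·111.32)² + (-0.677·85.56)²) = √(2123.96364 + 3355.20368) = 74.021 km
  3: √((-0.730·111.32)² + (-0.311·85.56)²) = √(6603.77268 + 708.04740) = 85.509 km
  4: √((-0.387·111.32)² + (-0.312·85.56)²) = √(1855.95878 + 712.60808) = 50.681 km
  5: √((-0.635·111.32)² + (-0.286·85.56)²) = √(4996.82162 + 598.78873) = 74.804 km
  → nearest: 1 (42.694 km)
R at 40.123°N, 74.169°W:
  1: √((-0.152·111.32)² + (0.041·85.56)²) = √(286.30806 + 12.30578) = 17.280 km
  2: √((-0.394·111.32)² + (-0.190·85.56)²) = √(1923.70662 + 264.27054) = 46.776 km
  3: √((-0.710·111.32)² + (0.176·85.56)²) = √(6246.87898 + 226.76023) = 80.459 km
  4: √((-0.367·111.32)² + (0.175·85.56)²) = √(1669.08527 + 224.19073) = 43.512 km
  5: √((-0.615·111.32)² + (0.201·85.56)²) = √(4687.01806 + 295.75607) = 70.589 km
  → nearest: 1 (17.280 km)
S at 40.116°N, 74.028°W:
  1: √((-0.145·111.32)² + (-0.100·85.56)²) = √(260.54479 + 73.20514) = 18.269 km
  2: √((-0.387·111.32)² + (-0.331·85.56)²) = √(1855.95878 + 802.04279) = 51.556 km
  3: √((-0.703·111.32)² + (0.035·85.56)²) = √(6124.30830 + 8.96763) = 78.315 km
  4: √((-0.360·111.32)² + (0.034·85.56)²) = √(1606.02166 + 8.46251) = 40.181 km
  5: √((-0.608·111.32)² + (0.060·85.56)²) = √(4580.92893 + 26.35385) = 67.877 km
  → nearest: 1 (18.269 km)

P→1; Q→1; R→1; S→1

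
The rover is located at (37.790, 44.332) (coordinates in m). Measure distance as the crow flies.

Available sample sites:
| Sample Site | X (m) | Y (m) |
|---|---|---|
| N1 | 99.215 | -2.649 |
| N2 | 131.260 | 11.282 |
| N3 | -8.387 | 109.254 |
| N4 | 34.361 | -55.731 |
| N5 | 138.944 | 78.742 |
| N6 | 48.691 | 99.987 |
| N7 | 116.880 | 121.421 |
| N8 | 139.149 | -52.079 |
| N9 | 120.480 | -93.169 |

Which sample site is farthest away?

N9

Distances from (37.790, 44.332):
N1: 77.332 m
N2: 99.141 m
N3: 79.669 m
N4: 100.122 m
N5: 106.847 m
N6: 56.713 m
N7: 110.444 m
N8: 139.888 m
N9: 160.450 m
Maximum: N9 at 160.450 m.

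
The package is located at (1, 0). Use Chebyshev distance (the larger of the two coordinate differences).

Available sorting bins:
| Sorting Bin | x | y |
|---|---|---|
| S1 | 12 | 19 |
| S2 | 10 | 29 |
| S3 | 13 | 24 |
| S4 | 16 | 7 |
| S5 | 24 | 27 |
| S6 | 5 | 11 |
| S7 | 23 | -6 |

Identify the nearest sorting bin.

Distances from (1, 0):
S1: 19
S2: 29
S3: 24
S4: 15
S5: 27
S6: 11
S7: 22
Minimum: S6 at 11.

S6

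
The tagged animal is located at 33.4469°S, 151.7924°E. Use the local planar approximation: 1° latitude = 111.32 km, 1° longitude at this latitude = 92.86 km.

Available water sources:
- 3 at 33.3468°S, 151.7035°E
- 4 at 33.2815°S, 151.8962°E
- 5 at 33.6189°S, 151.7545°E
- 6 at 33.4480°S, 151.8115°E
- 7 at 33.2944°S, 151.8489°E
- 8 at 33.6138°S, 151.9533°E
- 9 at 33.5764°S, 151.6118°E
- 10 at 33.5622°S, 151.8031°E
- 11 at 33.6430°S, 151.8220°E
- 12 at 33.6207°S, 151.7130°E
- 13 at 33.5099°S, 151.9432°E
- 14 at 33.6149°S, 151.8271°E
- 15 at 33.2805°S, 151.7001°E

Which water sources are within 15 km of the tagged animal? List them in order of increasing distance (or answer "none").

6, 10, 3

Distances from 33.4469°S, 151.7924°E:
3: 13.8679 km
4: 20.7827 km
5: 19.4678 km
6: 1.7778 km
7: 17.7686 km
8: 23.8418 km
9: 22.1149 km
10: 12.8736 km
11: 22.0022 km
12: 20.7047 km
13: 15.6613 km
14: 18.9773 km
15: 20.4105 km
Threshold 15 km: 6 (1.7778 km), 10 (12.8736 km), 3 (13.8679 km) are within range.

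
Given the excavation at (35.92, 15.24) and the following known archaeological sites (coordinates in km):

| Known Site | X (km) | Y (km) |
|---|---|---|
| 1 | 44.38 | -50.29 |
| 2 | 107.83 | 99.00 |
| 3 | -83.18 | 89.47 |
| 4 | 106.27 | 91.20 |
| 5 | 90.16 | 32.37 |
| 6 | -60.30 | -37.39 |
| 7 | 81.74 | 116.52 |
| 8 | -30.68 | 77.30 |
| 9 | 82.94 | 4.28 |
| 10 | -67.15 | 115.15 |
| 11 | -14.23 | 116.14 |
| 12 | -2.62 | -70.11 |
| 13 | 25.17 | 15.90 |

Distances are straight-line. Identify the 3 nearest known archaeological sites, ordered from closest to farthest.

13, 9, 5

Distances from (35.92, 15.24):
1: √((8.46)² + (-65.53)²) = √(71.5716 + 4294.1809) = 66.07 km
2: √((71.91)² + (83.76)²) = √(5171.0481 + 7015.7376) = 110.39 km
3: √((-119.10)² + (74.23)²) = √(14184.8100 + 5510.0929) = 140.34 km
4: √((70.35)² + (75.96)²) = √(4949.1225 + 5769.9216) = 103.53 km
5: √((54.24)² + (17.13)²) = √(2941.9776 + 293.4369) = 56.88 km
6: √((-96.22)² + (-52.63)²) = √(9258.2884 + 2769.9169) = 109.67 km
7: √((45.82)² + (101.28)²) = √(2099.4724 + 10257.6384) = 111.16 km
8: √((-66.60)² + (62.06)²) = √(4435.5600 + 3851.4436) = 91.03 km
9: √((47.02)² + (-10.96)²) = √(2210.8804 + 120.1216) = 48.28 km
10: √((-103.07)² + (99.91)²) = √(10623.4249 + 9982.0081) = 143.55 km
11: √((-50.15)² + (100.90)²) = √(2515.0225 + 10180.8100) = 112.68 km
12: √((-38.54)² + (-85.35)²) = √(1485.3316 + 7284.6225) = 93.65 km
13: √((-10.75)² + (0.66)²) = √(115.5625 + 0.4356) = 10.77 km
Sorted: 13 (10.77 km) < 9 (48.28 km) < 5 (56.88 km) < 1 (66.07 km) < 8 (91.03 km) < …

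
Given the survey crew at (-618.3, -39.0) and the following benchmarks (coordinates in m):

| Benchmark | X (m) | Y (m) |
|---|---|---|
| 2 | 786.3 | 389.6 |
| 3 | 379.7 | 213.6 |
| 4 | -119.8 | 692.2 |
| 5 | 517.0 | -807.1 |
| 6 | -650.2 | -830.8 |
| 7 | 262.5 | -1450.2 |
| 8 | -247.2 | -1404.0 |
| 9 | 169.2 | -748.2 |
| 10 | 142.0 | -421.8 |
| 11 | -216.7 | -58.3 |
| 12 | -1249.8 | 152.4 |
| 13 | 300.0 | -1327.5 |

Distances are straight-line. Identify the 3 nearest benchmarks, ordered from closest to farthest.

Distances from (-618.3, -39.0):
2: √((1404.6)² + (428.6)²) = √(1972901.160 + 183697.960) = 1468.5 m
3: √((998.0)² + (252.6)²) = √(996004.000 + 63806.760) = 1029.5 m
4: √((498.5)² + (731.2)²) = √(248502.250 + 534653.440) = 885.0 m
5: √((1135.3)² + (-768.1)²) = √(1288906.090 + 589977.610) = 1370.7 m
6: √((-31.9)² + (-791.8)²) = √(1017.610 + 626947.240) = 792.4 m
7: √((880.8)² + (-1411.2)²) = √(775808.640 + 1991485.440) = 1663.5 m
8: √((371.1)² + (-1365.0)²) = √(137715.210 + 1863225.000) = 1414.5 m
9: √((787.5)² + (-709.2)²) = √(620156.250 + 502964.640) = 1059.8 m
10: √((760.3)² + (-382.8)²) = √(578056.090 + 146535.840) = 851.2 m
11: √((401.6)² + (-19.3)²) = √(161282.560 + 372.490) = 402.1 m
12: √((-631.5)² + (191.4)²) = √(398792.250 + 36633.960) = 659.9 m
13: √((918.3)² + (-1288.5)²) = √(843274.890 + 1660232.250) = 1582.2 m
Sorted: 11 (402.1 m) < 12 (659.9 m) < 6 (792.4 m) < 10 (851.2 m) < 4 (885.0 m) < …

11, 12, 6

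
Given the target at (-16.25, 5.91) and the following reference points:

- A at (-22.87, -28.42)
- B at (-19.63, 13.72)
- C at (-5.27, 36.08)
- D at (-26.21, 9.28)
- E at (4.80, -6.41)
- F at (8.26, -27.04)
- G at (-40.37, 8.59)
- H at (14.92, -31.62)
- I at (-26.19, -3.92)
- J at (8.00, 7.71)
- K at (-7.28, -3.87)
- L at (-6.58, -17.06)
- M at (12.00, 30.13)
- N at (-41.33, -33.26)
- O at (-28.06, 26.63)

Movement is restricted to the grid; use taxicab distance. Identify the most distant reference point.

H

Distances from (-16.25, 5.91):
A: 40.95
B: 11.19
C: 41.15
D: 13.33
E: 33.37
F: 57.46
G: 26.80
H: 68.70
I: 19.77
J: 26.05
K: 18.75
L: 32.64
M: 52.47
N: 64.25
O: 32.53
Maximum: H at 68.70.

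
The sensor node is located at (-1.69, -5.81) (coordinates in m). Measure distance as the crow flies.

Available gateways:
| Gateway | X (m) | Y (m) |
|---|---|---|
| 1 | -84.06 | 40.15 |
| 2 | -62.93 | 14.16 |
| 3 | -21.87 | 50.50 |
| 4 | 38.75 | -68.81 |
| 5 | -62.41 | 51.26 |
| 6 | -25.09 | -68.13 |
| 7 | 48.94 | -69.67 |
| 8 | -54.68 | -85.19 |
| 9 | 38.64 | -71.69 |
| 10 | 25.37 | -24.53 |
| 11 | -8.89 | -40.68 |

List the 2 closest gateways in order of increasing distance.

10, 11

Distances from (-1.69, -5.81):
1: √((-82.37)² + (45.96)²) = √(6784.8169 + 2112.3216) = 94.32 m
2: √((-61.24)² + (19.97)²) = √(3750.3376 + 398.8009) = 64.41 m
3: √((-20.18)² + (56.31)²) = √(407.2324 + 3170.8161) = 59.82 m
4: √((40.44)² + (-63.00)²) = √(1635.3936 + 3969.0000) = 74.86 m
5: √((-60.72)² + (57.07)²) = √(3686.9184 + 3256.9849) = 83.33 m
6: √((-23.40)² + (-62.32)²) = √(547.5600 + 3883.7824) = 66.57 m
7: √((50.63)² + (-63.86)²) = √(2563.3969 + 4078.0996) = 81.50 m
8: √((-52.99)² + (-79.38)²) = √(2807.9401 + 6301.1844) = 95.44 m
9: √((40.33)² + (-65.88)²) = √(1626.5089 + 4340.1744) = 77.24 m
10: √((27.06)² + (-18.72)²) = √(732.2436 + 350.4384) = 32.90 m
11: √((-7.20)² + (-34.87)²) = √(51.8400 + 1215.9169) = 35.61 m
Sorted: 10 (32.90 m) < 11 (35.61 m) < 3 (59.82 m) < 2 (64.41 m) < …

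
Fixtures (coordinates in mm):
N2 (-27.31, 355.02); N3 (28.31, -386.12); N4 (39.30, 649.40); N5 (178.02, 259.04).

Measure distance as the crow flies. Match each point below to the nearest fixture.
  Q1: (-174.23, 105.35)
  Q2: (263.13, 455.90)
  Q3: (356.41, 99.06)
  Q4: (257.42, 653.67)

Q1 at (-174.23, 105.35):
  N2: 289.69 mm
  N3: 531.57 mm
  N4: 584.45 mm
  N5: 384.32 mm
  → nearest: N2 (289.69 mm)
Q2 at (263.13, 455.90):
  N2: 307.46 mm
  N3: 874.15 mm
  N4: 295.88 mm
  N5: 214.47 mm
  → nearest: N5 (214.47 mm)
Q3 at (356.41, 99.06):
  N2: 461.26 mm
  N3: 585.70 mm
  N4: 635.16 mm
  N5: 239.62 mm
  → nearest: N5 (239.62 mm)
Q4 at (257.42, 653.67):
  N2: 412.63 mm
  N3: 1064.73 mm
  N4: 218.16 mm
  N5: 402.54 mm
  → nearest: N4 (218.16 mm)

Q1→N2; Q2→N5; Q3→N5; Q4→N4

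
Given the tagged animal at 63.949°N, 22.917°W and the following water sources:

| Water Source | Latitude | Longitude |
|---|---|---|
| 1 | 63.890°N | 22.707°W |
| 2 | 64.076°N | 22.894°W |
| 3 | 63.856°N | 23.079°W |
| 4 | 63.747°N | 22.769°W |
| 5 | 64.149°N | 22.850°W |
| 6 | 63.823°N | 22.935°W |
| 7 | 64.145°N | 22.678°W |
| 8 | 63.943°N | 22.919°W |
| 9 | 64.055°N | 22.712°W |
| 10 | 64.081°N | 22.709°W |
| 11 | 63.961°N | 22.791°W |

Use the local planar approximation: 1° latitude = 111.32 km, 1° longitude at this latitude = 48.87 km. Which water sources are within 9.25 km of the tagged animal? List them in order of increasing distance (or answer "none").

8, 11

Distances from 63.949°N, 22.917°W:
1: √((-0.059·111.32)² + (0.210·48.87)²) = √(43.13705 + 105.32301) = 12.184 km
2: √((0.127·111.32)² + (0.023·48.87)²) = √(199.87286 + 1.26340) = 14.182 km
3: √((-0.093·111.32)² + (-0.162·48.87)²) = √(107.17964 + 62.67794) = 13.033 km
4: √((-0.202·111.32)² + (0.148·48.87)²) = √(505.64898 + 52.31282) = 23.621 km
5: √((0.200·111.32)² + (0.067·48.87)²) = √(495.68570 + 10.72098) = 22.503 km
6: √((-0.126·111.32)² + (-0.018·48.87)²) = √(196.73765 + 0.77380) = 14.054 km
7: √((0.196·111.32)² + (0.239·48.87)²) = √(476.05654 + 136.42076) = 24.748 km
8: √((-0.006·111.32)² + (-0.002·48.87)²) = √(0.44612 + 0.00955) = 0.675 km
9: √((0.106·111.32)² + (0.205·48.87)²) = √(139.23811 + 100.36734) = 15.479 km
10: √((0.132·111.32)² + (0.208·48.87)²) = √(215.92069 + 103.32641) = 17.867 km
11: √((0.012·111.32)² + (0.126·48.87)²) = √(1.78447 + 37.91628) = 6.301 km
Threshold 9.25 km: 8 (0.675 km), 11 (6.301 km) are within range.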